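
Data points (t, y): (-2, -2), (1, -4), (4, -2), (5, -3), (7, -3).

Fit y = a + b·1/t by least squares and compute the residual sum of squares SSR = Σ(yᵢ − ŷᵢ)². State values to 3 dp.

Sums needed: Σ1 = 5, Σ1/t = 153/140, Σ1/t·1/t = 26909/19600.
Right-hand side: Σy = -14, Σ1/t·y = -317/70.
Normal equations: [[5, 153/140]; [153/140, 26909/19600]]·[a, b]ᵀ = [-14, -317/70]ᵀ.
Determinant 5·(26909/19600) − (153/140)² = 6946/1225.
a = ((-14)·(26909/19600) − (153/140)·(-317/70))/(6946/1225) = -69931/27784; b = (5·(-317/70) − (153/140)·(-14))/(6946/1225) = -8995/6946.
Residuals: -3627/27784, -5225/27784, 11679/13892, -6225/27784, -8281/27784; SSR = 6239/6946.

SSR = 0.898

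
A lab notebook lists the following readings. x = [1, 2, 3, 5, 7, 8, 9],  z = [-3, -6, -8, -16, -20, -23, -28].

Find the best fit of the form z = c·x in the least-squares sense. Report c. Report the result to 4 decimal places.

The normal equations are: 233·c = -695.
(Σx·x = 233, Σx·z = -695.)
Hence c = -695 / 233 ≈ -2.98283.

c = -2.9828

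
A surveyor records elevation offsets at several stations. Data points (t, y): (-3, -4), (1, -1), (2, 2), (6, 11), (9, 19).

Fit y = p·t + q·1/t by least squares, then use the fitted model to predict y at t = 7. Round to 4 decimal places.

ŷ = 13.9115

Entries of AᵀA: Σt·t = 131, Σt·1/t = 5, Σ1/t·1/t = 227/162.
Right-hand side: Σt·y = 252, Σ1/t·y = 95/18.
Determinant 131·(227/162) − 5² = 25687/162.
p = (252·(227/162) − 5·(95/18))/(25687/162) = 52929/25687; q = (131·(95/18) − 5·252)/(25687/162) = -92115/25687.
At t = 7: ŷ = (52929/25687)·(7) + (-92115/25687)·(1/7) = 2501406/179809.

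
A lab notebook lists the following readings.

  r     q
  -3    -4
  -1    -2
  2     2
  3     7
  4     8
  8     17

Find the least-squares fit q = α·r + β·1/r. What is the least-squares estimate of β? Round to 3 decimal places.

β = -1.055

Compute the Gram sums: Σr·r = 103, Σr·1/r = 6, Σ1/r·1/r = 893/576.
For Aᵀq: Σr·q = 207, Σ1/r·q = 259/24.
Normal equations: [[103, 6]; [6, 893/576]]·[α, β]ᵀ = [207, 259/24]ᵀ.
Determinant 103·(893/576) − 6² = 71243/576.
α = (207·(893/576) − 6·(259/24))/(71243/576) = 147555/71243; β = (103·(259/24) − 6·207)/(71243/576) = -75144/71243.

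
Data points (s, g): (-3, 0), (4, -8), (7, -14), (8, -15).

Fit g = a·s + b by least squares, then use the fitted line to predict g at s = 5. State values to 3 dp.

Entries of MᵀM: Σs·s = 138, Σs = 16, Σ1 = 4.
For Mᵀg: Σs·g = -250, Σg = -37.
Normal equations: [[138, 16]; [16, 4]]·[a, b]ᵀ = [-250, -37]ᵀ.
Δ = 138·4 − 16² = 296.
a = ((-250)·4 − 16·(-37))/296 = -51/37; b = (138·(-37) − 16·(-250))/296 = -553/148.
At s = 5: ĝ = (-51/37)·(5) + (-553/148)·(1) = -1573/148.

ĝ = -10.628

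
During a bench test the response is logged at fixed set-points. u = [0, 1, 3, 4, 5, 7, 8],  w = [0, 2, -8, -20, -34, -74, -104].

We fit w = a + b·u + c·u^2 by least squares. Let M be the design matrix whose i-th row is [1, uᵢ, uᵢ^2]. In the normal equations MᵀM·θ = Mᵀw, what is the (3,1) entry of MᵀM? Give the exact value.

Row 3 ↔ basis u^2, column 1 ↔ basis 1, so (MᵀM)_{3,1} = Σᵢ u^2 = (0)·(1) + (1)·(1) + (9)·(1) + (16)·(1) + (25)·(1) + (49)·(1) + (64)·(1) = 164.

164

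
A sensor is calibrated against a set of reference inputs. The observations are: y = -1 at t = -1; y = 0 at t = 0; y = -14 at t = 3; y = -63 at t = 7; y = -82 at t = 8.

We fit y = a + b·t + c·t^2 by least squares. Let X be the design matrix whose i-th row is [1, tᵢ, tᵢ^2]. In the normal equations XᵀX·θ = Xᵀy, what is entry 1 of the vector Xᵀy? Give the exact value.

Entry 1 ↔ basis 1, so (Xᵀy)_{1} = Σᵢ yᵢ = (1)·(-1) + (1)·(0) + (1)·(-14) + (1)·(-63) + (1)·(-82) = -160.

-160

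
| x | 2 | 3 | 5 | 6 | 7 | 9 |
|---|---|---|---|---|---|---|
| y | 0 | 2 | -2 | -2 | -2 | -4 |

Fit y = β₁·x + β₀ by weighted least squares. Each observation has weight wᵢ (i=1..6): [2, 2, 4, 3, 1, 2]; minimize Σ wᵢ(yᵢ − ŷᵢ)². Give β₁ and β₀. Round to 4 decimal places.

β₁ = -0.7103, β₀ = 2.2752

With design matrix A, AᵀWA = [[445, 73]; [73, 14]] and AᵀWy = [-150, -20]ᵀ.
Δ = 445·14 − 73² = 901.
β₁ = ((-150)·14 − 73·(-20))/901 = -640/901; β₀ = (445·(-20) − 73·(-150))/901 = 2050/901.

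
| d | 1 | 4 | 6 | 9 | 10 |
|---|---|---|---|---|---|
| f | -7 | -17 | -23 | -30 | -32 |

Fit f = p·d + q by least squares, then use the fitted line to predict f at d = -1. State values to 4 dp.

f̂ = -2.4852

The normal system MᵀM·[p, q]ᵀ = Mᵀf is [[234, 30]; [30, 5]]·[p, q]ᵀ = [-803, -109]ᵀ.
Determinant 234·5 − 30² = 270.
p = ((-803)·5 − 30·(-109))/270 = -149/54; q = (234·(-109) − 30·(-803))/270 = -236/45.
At d = -1: f̂ = (-149/54)·(-1) + (-236/45)·(1) = -671/270.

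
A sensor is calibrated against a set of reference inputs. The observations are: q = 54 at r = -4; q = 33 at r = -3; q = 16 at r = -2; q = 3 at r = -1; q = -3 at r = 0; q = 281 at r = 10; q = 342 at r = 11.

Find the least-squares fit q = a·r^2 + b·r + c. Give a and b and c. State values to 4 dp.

From the data, Σr^2·r^2 = 24995, Σr^2·r = 2231, Σr^2 = 251, Σr·r = 251, Σr = 11, Σ1 = 7.
Right-hand side: Σr^2·q = 70710, Σr·q = 6222, Σq = 726.
Solving the 3×3 system (Gaussian elimination) gives a = 161866/53263, b = -113992/53263, c = -100788/53263.

a = 3.0390, b = -2.1402, c = -1.8923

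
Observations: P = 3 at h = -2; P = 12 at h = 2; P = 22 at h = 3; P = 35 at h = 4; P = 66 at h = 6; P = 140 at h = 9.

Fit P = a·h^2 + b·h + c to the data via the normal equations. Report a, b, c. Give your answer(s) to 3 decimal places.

a = 1.450, b = 2.246, c = 1.835

Normal-equation sums: Σh^2·h^2 = 8226, Σh^2·h = 1036, Σh^2 = 150, Σh·h = 150, Σh = 22, Σ1 = 6.
Right-hand side: Σh^2·P = 14534, Σh·P = 1880, ΣP = 278.
Normal equations: [[8226, 1036, 150]; [1036, 150, 22]; [150, 22, 6]]·[a, b, c]ᵀ = [14534, 1880, 278]ᵀ.
Solving the 3×3 system (Gaussian elimination) gives a = 5377/3707, b = 8326/3707, c = 6804/3707.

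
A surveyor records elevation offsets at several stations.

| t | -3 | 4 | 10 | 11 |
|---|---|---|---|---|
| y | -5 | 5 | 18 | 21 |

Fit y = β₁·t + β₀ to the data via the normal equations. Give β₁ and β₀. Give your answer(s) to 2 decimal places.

With design matrix M, MᵀM = [[246, 22]; [22, 4]] and Mᵀy = [446, 39]ᵀ.
Determinant 246·4 − 22² = 500.
β₁ = (446·4 − 22·39)/500 = 463/250; β₀ = (246·39 − 22·446)/500 = -109/250.

β₁ = 1.85, β₀ = -0.44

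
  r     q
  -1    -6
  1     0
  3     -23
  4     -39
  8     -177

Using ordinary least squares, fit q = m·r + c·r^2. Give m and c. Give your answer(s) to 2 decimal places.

The normal equations are: 91·m + 603·c = -1635;  603·m + 4435·c = -12165.
Δ = 91·4435 − 603² = 39976.
m = ((-1635)·4435 − 603·(-12165))/39976 = 42135/19988; c = (91·(-12165) − 603·(-1635))/39976 = -60555/19988.

m = 2.11, c = -3.03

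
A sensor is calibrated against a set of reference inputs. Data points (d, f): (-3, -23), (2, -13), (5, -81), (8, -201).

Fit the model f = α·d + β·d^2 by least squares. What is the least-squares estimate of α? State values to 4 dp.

α = -1.1870

AᵀA·[α, β]ᵀ = Aᵀf reads: 102·α + 618·β = -1970;  618·α + 4818·β = -15148.
(Σd·d = 102, Σd·d^2 = 618, Σd^2·d^2 = 4818, Σd·f = -1970, Σd^2·f = -15148.)
Eliminating β: 4818·(row 1) − 618·(row 2) gives 109512·α = 4818·(-1970) − 618·(-15148) = -129996, so α = -3611/3042.
Then β = ((-15148) − 618·(-3611/3042))/4818 = -9101/3042.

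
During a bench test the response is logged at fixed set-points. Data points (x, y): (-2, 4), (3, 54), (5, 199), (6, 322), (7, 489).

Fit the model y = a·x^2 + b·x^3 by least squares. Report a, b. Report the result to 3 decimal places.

Forming AᵀA = [[4419, 27919]; [27919, 180723]] and Aᵀy = [41030, 263580]ᵀ gives AᵀA·[a, b]ᵀ = Aᵀy.
Eliminating b: 180723·(row 1) − 27919·(row 2) gives 19144376·a = 180723·41030 − 27919·263580 = 56174670, so a = 28087335/9572188.
Then b = (263580 − 27919·(28087335/9572188))/180723 = 9621725/9572188.

a = 2.934, b = 1.005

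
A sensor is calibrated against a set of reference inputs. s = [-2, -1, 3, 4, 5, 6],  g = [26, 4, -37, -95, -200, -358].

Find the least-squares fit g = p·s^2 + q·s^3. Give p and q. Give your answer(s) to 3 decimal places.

With design matrix A, AᵀA = [[2275, 12135]; [12135, 67171]] and Aᵀg = [-19633, -109619]ᵀ.
Eliminating q: 67171·(row 1) − 12135·(row 2) gives 5555800·p = 67171·(-19633) − 12135·(-109619) = 11458322, so p = 5729161/2777900.
Then q = ((-109619) − 12135·(5729161/2777900))/67171 = -1113677/555580.

p = 2.062, q = -2.005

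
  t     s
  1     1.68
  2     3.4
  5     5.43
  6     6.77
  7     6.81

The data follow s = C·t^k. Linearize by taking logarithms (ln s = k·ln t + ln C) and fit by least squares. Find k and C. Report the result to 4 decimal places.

k = 0.7053, C = 1.8241

Linearized form: ln s = k·ln t + ln C. From the 5 transformed points,
Σln t = 6.0403, Σ(ln t)² = 10.0677, Σln s = 7.2654, Σln t·ln s = 10.7311.
Normal system: [[10.0677, 6.0403]; [6.0403, 5]]·[k, ln C]ᵀ = [10.7311, 7.2654]ᵀ.
Δ = 10.0677·5 − (6.0403)² = 13.8539; k = (10.7311·5 − 6.0403·7.2654)/13.8539 = 0.70526, ln C = (10.0677·7.2654 − 6.0403·10.7311)/13.8539 = 0.60109, so C = exp(0.60109) = 1.82411.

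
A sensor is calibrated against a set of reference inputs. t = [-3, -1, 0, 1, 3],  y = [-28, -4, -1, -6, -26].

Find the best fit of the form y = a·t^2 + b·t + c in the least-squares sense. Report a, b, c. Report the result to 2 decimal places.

a = -2.81, b = 0.20, c = -1.76

Sums needed: Σt^2·t^2 = 164, Σt^2·t = 0, Σt^2 = 20, Σt·t = 20, Σt = 0, Σ1 = 5.
For Mᵀy: Σt^2·y = -496, Σt·y = 4, Σy = -65.
So MᵀM·[a, b, c]ᵀ = Mᵀy: [[164, 0, 20]; [0, 20, 0]; [20, 0, 5]]·[a, b, c]ᵀ = [-496, 4, -65]ᵀ.
Row-reducing yields a = -59/21, b = 1/5, c = -37/21.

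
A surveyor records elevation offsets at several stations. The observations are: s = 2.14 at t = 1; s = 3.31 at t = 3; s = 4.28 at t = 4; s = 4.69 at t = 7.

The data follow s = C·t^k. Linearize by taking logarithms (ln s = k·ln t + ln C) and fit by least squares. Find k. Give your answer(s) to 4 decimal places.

k = 0.4219

Taking logs, ln s = k·ln t + ln C, so regress ln s on ln t.
Σln t = 4.4308, Σ(ln t)² = 6.9153, Σln s = 4.9571, Σln t·ln s = 6.3379.
Normal system: [[6.9153, 4.4308]; [4.4308, 4]]·[k, ln C]ᵀ = [6.3379, 4.9571]ᵀ.
Solving (det = 8.0292): k = 0.42187, ln C = 0.77198.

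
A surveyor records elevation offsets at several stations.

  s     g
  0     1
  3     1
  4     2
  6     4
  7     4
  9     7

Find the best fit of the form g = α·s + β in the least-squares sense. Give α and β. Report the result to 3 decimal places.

XᵀX·[α, β]ᵀ = Xᵀg reads: 191·α + 29·β = 126;  29·α + 6·β = 19.
(Σs·s = 191, Σs = 29, Σ1 = 6, Σs·g = 126, Σg = 19.)
Eliminating β: 6·(row 1) − 29·(row 2) gives 305·α = 6·126 − 29·19 = 205, so α = 41/61.
Then β = (19 − 29·(41/61))/6 = -5/61.

α = 0.672, β = -0.082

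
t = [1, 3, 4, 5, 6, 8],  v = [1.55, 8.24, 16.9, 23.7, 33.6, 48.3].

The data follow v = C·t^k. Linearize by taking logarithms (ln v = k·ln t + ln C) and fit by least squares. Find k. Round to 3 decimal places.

Taking logs, ln v = k·ln t + ln C, so regress ln v on ln t.
Σln t = 7.9655, Σ(ln t)² = 13.2535, Σln v = 15.9320, Σln t·ln v = 25.6912.
Equations: 13.2535·k + 7.9655·ln C = 25.6912;  7.9655·k + 6·ln C = 15.9320.
Solving (det = 16.0713): k = 1.69495, ln C = 0.40514.

k = 1.695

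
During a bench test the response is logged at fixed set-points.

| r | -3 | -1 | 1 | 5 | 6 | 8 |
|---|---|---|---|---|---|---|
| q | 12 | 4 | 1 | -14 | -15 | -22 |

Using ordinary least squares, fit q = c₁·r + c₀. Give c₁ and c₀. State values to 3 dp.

c₁ = -3.046, c₀ = 2.457

XᵀX·[c₁, c₀]ᵀ = Xᵀq reads: 136·c₁ + 16·c₀ = -375;  16·c₁ + 6·c₀ = -34.
Eliminating c₀: 6·(row 1) − 16·(row 2) gives 560·c₁ = 6·(-375) − 16·(-34) = -1706, so c₁ = -853/280.
Then c₀ = ((-34) − 16·(-853/280))/6 = 86/35.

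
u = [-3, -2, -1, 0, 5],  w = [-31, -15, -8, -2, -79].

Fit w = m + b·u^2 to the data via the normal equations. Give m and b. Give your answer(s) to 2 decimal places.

The normal equations are: 5·m + 39·b = -135;  39·m + 723·b = -2322.
Δ = 5·723 − 39² = 2094.
m = ((-135)·723 − 39·(-2322))/2094 = -2349/698; b = (5·(-2322) − 39·(-135))/2094 = -2115/698.

m = -3.37, b = -3.03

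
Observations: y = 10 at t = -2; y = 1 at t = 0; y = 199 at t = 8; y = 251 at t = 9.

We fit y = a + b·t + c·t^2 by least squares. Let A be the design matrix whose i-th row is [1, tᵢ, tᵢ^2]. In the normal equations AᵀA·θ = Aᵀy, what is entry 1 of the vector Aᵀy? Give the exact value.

461

Entry 1 ↔ basis 1, so (Aᵀy)_{1} = Σᵢ yᵢ = (1)·(10) + (1)·(1) + (1)·(199) + (1)·(251) = 461.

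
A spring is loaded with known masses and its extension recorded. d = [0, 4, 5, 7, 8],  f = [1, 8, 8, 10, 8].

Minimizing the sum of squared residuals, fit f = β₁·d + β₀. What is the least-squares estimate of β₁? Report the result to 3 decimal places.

Compute the Gram sums: Σd·d = 154, Σd = 24, Σ1 = 5.
Moment sums: Σd·f = 206, Σf = 35.
Determinant 154·5 − 24² = 194.
β₁ = (206·5 − 24·35)/194 = 95/97; β₀ = (154·35 − 24·206)/194 = 223/97.

β₁ = 0.979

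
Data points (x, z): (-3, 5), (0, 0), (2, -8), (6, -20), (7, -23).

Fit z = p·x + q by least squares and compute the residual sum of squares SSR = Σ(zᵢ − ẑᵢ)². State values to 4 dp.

With design matrix A, AᵀA = [[98, 12]; [12, 5]] and Aᵀz = [-312, -46]ᵀ.
Eliminating q: 5·(row 1) − 12·(row 2) gives 346·p = 5·(-312) − 12·(-46) = -1008, so p = -504/173.
Then q = ((-46) − 12·(-504/173))/5 = -382/173.
Residuals: -265/173, 382/173, 6/173, -54/173, -69/173; SSR = 1294/173.

SSR = 7.4798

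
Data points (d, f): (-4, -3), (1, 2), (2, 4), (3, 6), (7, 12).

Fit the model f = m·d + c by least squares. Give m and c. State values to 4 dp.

m = 1.3726, c = 1.7293

Sums needed: Σd·d = 79, Σd = 9, Σ1 = 5.
And Σd·f = 124, Σf = 21.
So MᵀM·[m, c]ᵀ = Mᵀf: [[79, 9]; [9, 5]]·[m, c]ᵀ = [124, 21]ᵀ.
Eliminating c: 5·(row 1) − 9·(row 2) gives 314·m = 5·124 − 9·21 = 431, so m = 431/314.
Then c = (21 − 9·(431/314))/5 = 543/314.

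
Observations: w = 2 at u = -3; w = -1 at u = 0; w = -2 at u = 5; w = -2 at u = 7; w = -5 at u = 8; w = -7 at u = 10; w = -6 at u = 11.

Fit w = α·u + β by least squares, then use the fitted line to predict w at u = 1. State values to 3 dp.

ŵ = -0.481

Normal-equation sums: Σu·u = 368, Σu = 38, Σ1 = 7.
And Σu·w = -206, Σw = -21.
Eliminating β: 7·(row 1) − 38·(row 2) gives 1132·α = 7·(-206) − 38·(-21) = -644, so α = -161/283.
Then β = ((-21) − 38·(-161/283))/7 = 25/283.
At u = 1: ŵ = (-161/283)·(1) + (25/283)·(1) = -136/283.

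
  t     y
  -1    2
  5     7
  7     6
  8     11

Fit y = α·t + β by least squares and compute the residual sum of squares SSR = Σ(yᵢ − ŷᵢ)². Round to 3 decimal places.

Entries of AᵀA: Σt·t = 139, Σt = 19, Σ1 = 4.
For Aᵀy: Σt·y = 163, Σy = 26.
Determinant 139·4 − 19² = 195.
α = (163·4 − 19·26)/195 = 158/195; β = (139·26 − 19·163)/195 = 517/195.
Residuals: 31/195, 58/195, -151/65, 28/15; SSR = 1754/195.

SSR = 8.995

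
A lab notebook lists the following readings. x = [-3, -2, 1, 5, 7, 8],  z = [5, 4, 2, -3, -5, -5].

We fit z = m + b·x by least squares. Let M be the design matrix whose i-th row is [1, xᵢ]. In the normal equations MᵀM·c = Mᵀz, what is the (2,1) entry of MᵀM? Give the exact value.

16

Row 2 ↔ basis x, column 1 ↔ basis 1, so (MᵀM)_{2,1} = Σᵢ x = (-3)·(1) + (-2)·(1) + (1)·(1) + (5)·(1) + (7)·(1) + (8)·(1) = 16.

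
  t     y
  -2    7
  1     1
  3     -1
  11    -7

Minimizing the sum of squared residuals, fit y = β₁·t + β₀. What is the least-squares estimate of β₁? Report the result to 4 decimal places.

Compute the Gram sums: Σt·t = 135, Σt = 13, Σ1 = 4.
Moment sums: Σt·y = -93, Σy = 0.
Δ = 135·4 − 13² = 371.
β₁ = ((-93)·4 − 13·0)/371 = -372/371; β₀ = (135·0 − 13·(-93))/371 = 1209/371.

β₁ = -1.0027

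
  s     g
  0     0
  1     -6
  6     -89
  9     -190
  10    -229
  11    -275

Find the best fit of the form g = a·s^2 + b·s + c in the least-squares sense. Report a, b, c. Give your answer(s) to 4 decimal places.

Setting ∂/∂a … = 0 gives: 32499·a + 3277·b + 339·c = -74775;  3277·a + 339·b + 37·c = -7565;  339·a + 37·b + 6·c = -789.
(Σs^2·s^2 = 32499, Σs^2·s = 3277, Σs^2 = 339, Σs·s = 339, Σs = 37, Σ1 = 6, Σs^2·g = -74775, Σs·g = -7565, Σg = -789.)
Row-reducing yields a = -10273/5096, b = -14145/5096, c = -309/637.

a = -2.0159, b = -2.7757, c = -0.4851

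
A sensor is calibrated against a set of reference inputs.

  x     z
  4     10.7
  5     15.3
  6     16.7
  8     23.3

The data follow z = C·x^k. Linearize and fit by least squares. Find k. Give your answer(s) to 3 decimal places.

k = 1.075

With ln zᵢ as the transformed response and ln xᵢ as the regressor:
Over the data: Σln x = 6.8669, Σ(ln x)² = 12.0466, Σln z = 11.0620, Σln x·ln z = 19.2677.
Normal system: [[12.0466, 6.8669]; [6.8669, 4]]·[k, ln C]ᵀ = [19.2677, 11.0620]ᵀ.
Δ = 12.0466·4 − (6.8669)² = 1.0316; k = (19.2677·4 − 6.8669·11.0620)/1.0316 = 1.07524, ln C = (12.0466·11.0620 − 6.8669·19.2677)/1.0316 = 0.91959.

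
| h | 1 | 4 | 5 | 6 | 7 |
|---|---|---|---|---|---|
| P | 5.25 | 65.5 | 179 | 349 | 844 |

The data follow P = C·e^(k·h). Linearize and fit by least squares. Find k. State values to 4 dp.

With ln Pᵢ as the transformed response and hᵢ as the regressor:
Σh = 23.0000, Σ(h)² = 127.0000, Σln P = 23.6209, Σh·ln P = 126.6209.
Equations: 127.0000·k + 23.0000·ln C = 126.6209;  23.0000·k + 5·ln C = 23.6209.
Solving (det = 106.0000): k = 0.84739, ln C = 0.82616.

k = 0.8474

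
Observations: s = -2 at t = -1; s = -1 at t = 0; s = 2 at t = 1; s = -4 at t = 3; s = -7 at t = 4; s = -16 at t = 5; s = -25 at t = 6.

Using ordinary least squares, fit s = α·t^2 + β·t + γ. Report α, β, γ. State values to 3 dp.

Forming AᵀA = [[2260, 432, 88]; [432, 88, 18]; [88, 18, 7]] and Aᵀs = [-1448, -266, -53]ᵀ gives AᵀA·[α, β, γ]ᵀ = Aᵀs.
Row-reducing yields α = -864/847, β = 1627/847, γ = 265/847.

α = -1.020, β = 1.921, γ = 0.313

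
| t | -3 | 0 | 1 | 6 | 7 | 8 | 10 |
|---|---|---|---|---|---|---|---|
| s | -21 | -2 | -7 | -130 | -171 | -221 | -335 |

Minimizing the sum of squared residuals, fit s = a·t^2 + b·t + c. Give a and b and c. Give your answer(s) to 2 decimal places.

With design matrix M, MᵀM = [[17875, 2045, 259]; [2045, 259, 29]; [259, 29, 7]] and Mᵀs = [-60899, -7039, -887]ᵀ.
Inverting the 3×3 Gram matrix, [a, b, c]ᵀ = [-755/248, -58615/20088, -9967/5022]ᵀ.

a = -3.04, b = -2.92, c = -1.98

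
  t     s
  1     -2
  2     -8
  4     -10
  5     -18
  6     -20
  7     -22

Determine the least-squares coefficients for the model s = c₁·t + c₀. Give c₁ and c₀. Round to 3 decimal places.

With design matrix X, XᵀX = [[131, 25]; [25, 6]] and Xᵀs = [-422, -80]ᵀ.
Δ = 131·6 − 25² = 161.
c₁ = ((-422)·6 − 25·(-80))/161 = -76/23; c₀ = (131·(-80) − 25·(-422))/161 = 10/23.

c₁ = -3.304, c₀ = 0.435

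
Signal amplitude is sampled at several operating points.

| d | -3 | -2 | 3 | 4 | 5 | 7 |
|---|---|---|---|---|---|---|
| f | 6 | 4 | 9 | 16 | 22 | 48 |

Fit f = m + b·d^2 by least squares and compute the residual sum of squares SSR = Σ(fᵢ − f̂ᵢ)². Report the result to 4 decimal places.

Entries of MᵀM: Σ1 = 6, Σd^2 = 112, Σd^2·d^2 = 3460.
For Mᵀf: Σf = 105, Σd^2·f = 3309.
So MᵀM·[m, b]ᵀ = Mᵀf: [[6, 112]; [112, 3460]]·[m, b]ᵀ = [105, 3309]ᵀ.
Determinant 6·3460 − 112² = 8216.
m = (105·3460 − 112·3309)/8216 = -1827/2054; b = (6·3309 − 112·105)/8216 = 4047/4108.
Residuals: -8121/4108, 1949/2054, 4203/4108, 2315/2054, -7145/4108, 195/316; SSR = 43263/4108.

SSR = 10.5314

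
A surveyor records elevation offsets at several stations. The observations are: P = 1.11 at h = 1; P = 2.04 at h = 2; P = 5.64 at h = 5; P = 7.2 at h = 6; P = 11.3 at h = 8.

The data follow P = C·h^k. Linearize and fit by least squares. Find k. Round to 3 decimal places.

With ln Pᵢ as the transformed response and ln hᵢ as the regressor:
AᵀA = [[10.6052, 6.1738]; [6.1738, 5]], rhs = [11.8576, 6.9461]ᵀ  (here Σln h = 6.1738, Σ(ln h)² = 10.6052, Σln P = 6.9461, Σln h·ln P = 11.8576).
Solving (det = 14.9105): k = 1.10020, ln C = 0.03073.

k = 1.100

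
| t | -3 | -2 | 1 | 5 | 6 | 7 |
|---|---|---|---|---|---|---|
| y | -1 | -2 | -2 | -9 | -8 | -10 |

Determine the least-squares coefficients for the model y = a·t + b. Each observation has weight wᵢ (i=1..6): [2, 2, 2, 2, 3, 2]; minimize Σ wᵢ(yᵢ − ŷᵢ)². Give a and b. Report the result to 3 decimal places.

a = -0.901, b = -3.183

Normal-equation sums: Σwᵢ·t·t = 284, Σwᵢ·t = 34, Σwᵢ·1 = 13.
For XᵀWy: Σwᵢ·t·y = -364, Σwᵢ·y = -72.
XᵀWX·[a, b]ᵀ = XᵀWy becomes [[284, 34]; [34, 13]]·[a, b]ᵀ = [-364, -72]ᵀ.
Δ = 284·13 − 34² = 2536.
a = ((-364)·13 − 34·(-72))/2536 = -571/634; b = (284·(-72) − 34·(-364))/2536 = -1009/317.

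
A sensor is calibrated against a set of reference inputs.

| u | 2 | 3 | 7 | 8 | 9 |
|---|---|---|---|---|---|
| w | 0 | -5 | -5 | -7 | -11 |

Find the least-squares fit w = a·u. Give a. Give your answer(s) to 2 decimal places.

a = -0.99

Sums needed: Σu·u = 207.
For Xᵀw: Σu·w = -205.
Normal equations: [[207]]·[a]ᵀ = [-205]ᵀ.
Hence a = -205 / 207 ≈ -0.990338.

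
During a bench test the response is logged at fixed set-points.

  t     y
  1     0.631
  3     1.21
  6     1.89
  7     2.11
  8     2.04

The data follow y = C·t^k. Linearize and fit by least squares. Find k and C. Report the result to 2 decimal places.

Linearized form: ln y = k·ln t + ln C. From the 5 transformed points,
Sums: Σln t = 6.9157, Σ(ln t)² = 12.5280, Σln y = 1.8264, Σln t·ln y = 4.2855.
Normal system: [[12.5280, 6.9157]; [6.9157, 5]]·[k, ln C]ᵀ = [4.2855, 1.8264]ᵀ.
Solving (det = 14.8127): k = 0.59387, ln C = -0.45614, so C = exp(-0.45614) = 0.63373.

k = 0.59, C = 0.63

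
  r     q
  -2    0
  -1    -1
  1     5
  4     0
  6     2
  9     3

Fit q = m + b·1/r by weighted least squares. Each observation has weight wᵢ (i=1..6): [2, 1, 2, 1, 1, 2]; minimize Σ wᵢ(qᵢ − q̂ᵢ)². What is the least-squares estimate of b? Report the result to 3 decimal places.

b = 3.024

Normal-equation sums: Σwᵢ·1 = 9, Σwᵢ·1/r = 23/36, Σwᵢ·1/r·1/r = 4685/1296.
For AᵀWq: Σwᵢ·q = 17, Σwᵢ·1/r·q = 12.
Normal equations: [[9, 23/36]; [23/36, 4685/1296]]·[m, b]ᵀ = [17, 12]ᵀ.
det = 9·(4685/1296) − (23/36)² = 10409/324.
m = (17·(4685/1296) − (23/36)·12)/(10409/324) = 69709/41636; b = (9·12 − (23/36)·17)/(10409/324) = 31473/10409.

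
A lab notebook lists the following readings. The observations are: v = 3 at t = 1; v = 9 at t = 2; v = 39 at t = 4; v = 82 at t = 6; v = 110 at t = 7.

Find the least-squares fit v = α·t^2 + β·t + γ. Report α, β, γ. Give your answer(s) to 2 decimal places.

α = 2.00, β = 1.99, γ = -1.68

From the data, Σt^2·t^2 = 3970, Σt^2·t = 632, Σt^2 = 106, Σt·t = 106, Σt = 20, Σ1 = 5.
Right-hand side: Σt^2·v = 9005, Σt·v = 1439, Σv = 243.
MᵀM·[α, β, γ]ᵀ = Mᵀv becomes [[3970, 632, 106]; [632, 106, 20]; [106, 20, 5]]·[α, β, γ]ᵀ = [9005, 1439, 243]ᵀ.
Inverting the 3×3 Gram matrix, [α, β, γ]ᵀ = [587/294, 7601/3822, -1072/637]ᵀ.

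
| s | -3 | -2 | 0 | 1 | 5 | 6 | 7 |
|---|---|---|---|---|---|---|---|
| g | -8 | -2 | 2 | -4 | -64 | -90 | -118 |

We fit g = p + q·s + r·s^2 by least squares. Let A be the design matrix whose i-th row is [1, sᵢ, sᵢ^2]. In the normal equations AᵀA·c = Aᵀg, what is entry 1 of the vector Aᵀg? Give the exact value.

-284

Entry 1 ↔ basis 1, so (Aᵀg)_{1} = Σᵢ gᵢ = (1)·(-8) + (1)·(-2) + (1)·(2) + (1)·(-4) + (1)·(-64) + (1)·(-90) + (1)·(-118) = -284.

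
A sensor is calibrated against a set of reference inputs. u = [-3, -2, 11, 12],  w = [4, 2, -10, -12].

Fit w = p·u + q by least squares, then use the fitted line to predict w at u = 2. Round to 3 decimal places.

Sums needed: Σu·u = 278, Σu = 18, Σ1 = 4.
Moment sums: Σu·w = -270, Σw = -16.
AᵀA·[p, q]ᵀ = Aᵀw becomes [[278, 18]; [18, 4]]·[p, q]ᵀ = [-270, -16]ᵀ.
det = 278·4 − 18² = 788.
p = ((-270)·4 − 18·(-16))/788 = -198/197; q = (278·(-16) − 18·(-270))/788 = 103/197.
At u = 2: ŵ = (-198/197)·(2) + (103/197)·(1) = -293/197.

ŵ = -1.487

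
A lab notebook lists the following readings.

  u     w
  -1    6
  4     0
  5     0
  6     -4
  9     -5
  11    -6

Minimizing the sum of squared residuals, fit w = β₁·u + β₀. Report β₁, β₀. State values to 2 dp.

Sums needed: Σu·u = 280, Σu = 34, Σ1 = 6.
Right-hand side: Σu·w = -141, Σw = -9.
Normal equations: [[280, 34]; [34, 6]]·[β₁, β₀]ᵀ = [-141, -9]ᵀ.
Determinant 280·6 − 34² = 524.
β₁ = ((-141)·6 − 34·(-9))/524 = -135/131; β₀ = (280·(-9) − 34·(-141))/524 = 1137/262.

β₁ = -1.03, β₀ = 4.34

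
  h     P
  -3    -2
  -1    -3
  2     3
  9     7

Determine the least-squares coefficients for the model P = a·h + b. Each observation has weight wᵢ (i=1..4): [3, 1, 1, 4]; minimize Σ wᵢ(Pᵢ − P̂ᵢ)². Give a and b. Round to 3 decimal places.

a = 0.783, b = 0.008

From the data, Σwᵢ·h·h = 356, Σwᵢ·h = 28, Σwᵢ·1 = 9.
For MᵀWP: Σwᵢ·h·P = 279, Σwᵢ·P = 22.
Normal equations: [[356, 28]; [28, 9]]·[a, b]ᵀ = [279, 22]ᵀ.
Δ = 356·9 − 28² = 2420.
a = (279·9 − 28·22)/2420 = 379/484; b = (356·22 − 28·279)/2420 = 1/121.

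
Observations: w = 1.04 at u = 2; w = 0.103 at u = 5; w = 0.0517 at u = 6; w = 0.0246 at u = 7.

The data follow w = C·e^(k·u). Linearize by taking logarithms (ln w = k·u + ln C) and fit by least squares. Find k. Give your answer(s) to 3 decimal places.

Let Y = ln w. Fitting Y = k·u + ln C by least squares:
Σu = 20.0000, Σ(u)² = 114.0000, Σln w = -8.9011, Σu·ln w = -54.9955.
Equations: 114.0000·k + 20.0000·ln C = -54.9955;  20.0000·k + 4·ln C = -8.9011.
Solving (det = 56.0000): k = -0.74928, ln C = 1.52114.

k = -0.749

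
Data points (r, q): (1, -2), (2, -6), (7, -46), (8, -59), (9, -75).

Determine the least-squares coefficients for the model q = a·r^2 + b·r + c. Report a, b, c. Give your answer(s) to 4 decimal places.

Forming MᵀM = [[13075, 1593, 199]; [1593, 199, 27]; [199, 27, 5]] and Mᵀq = [-12131, -1483, -188]ᵀ gives MᵀM·[a, b, c]ᵀ = Mᵀq.
Row-reducing yields a = -11995/13742, b = -3953/13742, c = -8976/6871.

a = -0.8729, b = -0.2877, c = -1.3064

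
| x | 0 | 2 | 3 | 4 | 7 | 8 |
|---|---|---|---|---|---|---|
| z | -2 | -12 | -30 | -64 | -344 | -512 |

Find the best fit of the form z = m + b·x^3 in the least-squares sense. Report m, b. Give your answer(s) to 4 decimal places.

m = -2.4405, b = -0.9951

From the data, Σ1 = 6, Σx^3 = 954, Σx^3·x^3 = 384682.
Moment sums: Σz = -964, Σx^3·z = -385138.
Δ = 6·384682 − 954² = 1397976.
m = ((-964)·384682 − 954·(-385138))/1397976 = -852949/349494; b = (6·(-385138) − 954·(-964))/1397976 = -115931/116498.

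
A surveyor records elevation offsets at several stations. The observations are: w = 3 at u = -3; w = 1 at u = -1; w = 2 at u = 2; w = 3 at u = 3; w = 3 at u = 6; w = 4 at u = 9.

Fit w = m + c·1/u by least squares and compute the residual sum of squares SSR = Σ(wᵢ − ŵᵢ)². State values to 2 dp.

Setting ∂/∂m … = 0 gives: 6·m + (-2/9)·c = 16;  (-2/9)·m + (245/162)·c = 17/18.
(Σ1 = 6, Σ1/u = -2/9, Σ1/u·1/u = 245/162, Σw = 16, Σ1/u·w = 17/18.)
det = 6·(245/162) − (-2/9)² = 731/81.
m = (16·(245/162) − (-2/9)·(17/18))/(731/81) = 1977/731; c = (6·(17/18) − (-2/9)·16)/(731/81) = 747/731.
Residuals: 465/731, -499/731, -1777/1462, -33/731, 183/1462, 864/731; SSR = 5501/1462.

SSR = 3.76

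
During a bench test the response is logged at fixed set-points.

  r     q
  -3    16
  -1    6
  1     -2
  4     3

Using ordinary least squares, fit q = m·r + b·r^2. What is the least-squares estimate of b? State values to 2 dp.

With design matrix A, AᵀA = [[27, 37]; [37, 339]] and Aᵀq = [-44, 196]ᵀ.
Δ = 27·339 − 37² = 7784.
m = ((-44)·339 − 37·196)/7784 = -2771/973; b = (27·196 − 37·(-44))/7784 = 865/973.

b = 0.89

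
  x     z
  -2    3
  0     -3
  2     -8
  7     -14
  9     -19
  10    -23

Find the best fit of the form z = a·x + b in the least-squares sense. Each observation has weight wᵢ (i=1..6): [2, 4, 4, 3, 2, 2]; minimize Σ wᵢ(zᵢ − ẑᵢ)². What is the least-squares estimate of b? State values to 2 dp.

Compute the Gram sums: Σwᵢ·x·x = 533, Σwᵢ·x = 63, Σwᵢ·1 = 17.
Right-hand side: Σwᵢ·x·z = -1172, Σwᵢ·z = -164.
Normal equations: [[533, 63]; [63, 17]]·[a, b]ᵀ = [-1172, -164]ᵀ.
Δ = 533·17 − 63² = 5092.
a = ((-1172)·17 − 63·(-164))/5092 = -2398/1273; b = (533·(-164) − 63·(-1172))/5092 = -3394/1273.

b = -2.67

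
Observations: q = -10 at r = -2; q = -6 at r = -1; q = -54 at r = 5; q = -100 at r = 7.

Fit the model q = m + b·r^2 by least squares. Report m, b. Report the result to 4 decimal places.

m = -3.3596, b = -1.9818

From the data, Σ1 = 4, Σr^2 = 79, Σr^2·r^2 = 3043.
For Aᵀq: Σq = -170, Σr^2·q = -6296.
AᵀA·[m, b]ᵀ = Aᵀq becomes [[4, 79]; [79, 3043]]·[m, b]ᵀ = [-170, -6296]ᵀ.
Eliminating b: 3043·(row 1) − 79·(row 2) gives 5931·m = 3043·(-170) − 79·(-6296) = -19926, so m = -2214/659.
Then b = ((-6296) − 79·(-2214/659))/3043 = -1306/659.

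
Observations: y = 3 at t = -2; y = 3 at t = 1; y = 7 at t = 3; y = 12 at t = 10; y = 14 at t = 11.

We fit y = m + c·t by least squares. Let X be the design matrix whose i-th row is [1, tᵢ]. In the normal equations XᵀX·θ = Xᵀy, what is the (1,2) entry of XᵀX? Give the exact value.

23

Row 1 ↔ basis 1, column 2 ↔ basis t, so (XᵀX)_{1,2} = Σᵢ t = (1)·(-2) + (1)·(1) + (1)·(3) + (1)·(10) + (1)·(11) = 23.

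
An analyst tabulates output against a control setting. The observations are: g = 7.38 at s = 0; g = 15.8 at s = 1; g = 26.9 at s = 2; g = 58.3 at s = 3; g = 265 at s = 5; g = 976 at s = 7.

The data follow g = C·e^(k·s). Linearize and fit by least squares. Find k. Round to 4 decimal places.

k = 0.7025

Linearized form: ln g = k·s + ln C. From the 6 transformed points,
AᵀA = [[88.0000, 18.0000]; [18.0000, 6]], rhs = [97.6240, 24.5797]ᵀ  (here Σs = 18.0000, Σ(s)² = 88.0000, Σln g = 24.5797, Σs·ln g = 97.6240).
Solving (det = 204.0000): k = 0.70250, ln C = 1.98913.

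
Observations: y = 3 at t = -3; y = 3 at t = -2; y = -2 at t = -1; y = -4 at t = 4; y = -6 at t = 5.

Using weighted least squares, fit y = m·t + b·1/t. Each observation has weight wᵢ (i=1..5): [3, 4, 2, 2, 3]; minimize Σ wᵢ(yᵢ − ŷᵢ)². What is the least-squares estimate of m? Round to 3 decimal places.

AᵀWA·[m, b]ᵀ = AᵀWy reads: 152·m + 14·b = -169;  14·m + (2147/600)·b = -53/5.
(Σwᵢ·t·t = 152, Σwᵢ·t·1/t = 14, Σwᵢ·1/t·1/t = 2147/600, Σwᵢ·t·y = -169, Σwᵢ·1/t·y = -53/5.)
Eliminating b: (2147/600)·(row 1) − 14·(row 2) gives (26093/75)·m = (2147/600)·(-169) − 14·(-53/5) = -273803/600, so m = -273803/208744.
Then b = ((-53/5) − 14·(-273803/208744))/(2147/600) = 56610/26093.

m = -1.312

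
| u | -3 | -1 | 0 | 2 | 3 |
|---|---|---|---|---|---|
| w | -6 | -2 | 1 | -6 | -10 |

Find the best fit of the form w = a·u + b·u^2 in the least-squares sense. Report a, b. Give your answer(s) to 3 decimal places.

Entries of AᵀA: Σu·u = 23, Σu·u^2 = 7, Σu^2·u^2 = 179.
Right-hand side: Σu·w = -22, Σu^2·w = -170.
AᵀA·[a, b]ᵀ = Aᵀw becomes [[23, 7]; [7, 179]]·[a, b]ᵀ = [-22, -170]ᵀ.
Δ = 23·179 − 7² = 4068.
a = ((-22)·179 − 7·(-170))/4068 = -229/339; b = (23·(-170) − 7·(-22))/4068 = -313/339.

a = -0.676, b = -0.923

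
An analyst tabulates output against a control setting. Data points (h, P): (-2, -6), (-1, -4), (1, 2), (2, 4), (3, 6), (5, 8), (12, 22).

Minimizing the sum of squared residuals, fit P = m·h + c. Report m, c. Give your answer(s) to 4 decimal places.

Normal-equation sums: Σh·h = 188, Σh = 20, Σ1 = 7.
And Σh·P = 348, ΣP = 32.
So XᵀX·[m, c]ᵀ = XᵀP: [[188, 20]; [20, 7]]·[m, c]ᵀ = [348, 32]ᵀ.
Determinant 188·7 − 20² = 916.
m = (348·7 − 20·32)/916 = 449/229; c = (188·32 − 20·348)/916 = -236/229.

m = 1.9607, c = -1.0306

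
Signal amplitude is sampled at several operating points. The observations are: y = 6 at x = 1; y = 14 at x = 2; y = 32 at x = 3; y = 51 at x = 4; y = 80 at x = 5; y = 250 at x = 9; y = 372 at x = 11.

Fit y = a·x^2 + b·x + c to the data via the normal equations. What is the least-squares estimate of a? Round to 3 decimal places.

a = 3.027

With design matrix M, MᵀM = [[22181, 2285, 257]; [2285, 257, 35]; [257, 35, 7]] and Mᵀy = [68428, 7076, 805]ᵀ.
Row-reducing yields a = 478051/157938, b = 46559/157938, c = 5739/2393.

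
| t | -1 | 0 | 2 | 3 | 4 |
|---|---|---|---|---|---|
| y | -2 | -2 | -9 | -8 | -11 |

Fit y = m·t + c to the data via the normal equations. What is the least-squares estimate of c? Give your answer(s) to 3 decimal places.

c = -3.349

Compute the Gram sums: Σt·t = 30, Σt = 8, Σ1 = 5.
Right-hand side: Σt·y = -84, Σy = -32.
Determinant 30·5 − 8² = 86.
m = ((-84)·5 − 8·(-32))/86 = -82/43; c = (30·(-32) − 8·(-84))/86 = -144/43.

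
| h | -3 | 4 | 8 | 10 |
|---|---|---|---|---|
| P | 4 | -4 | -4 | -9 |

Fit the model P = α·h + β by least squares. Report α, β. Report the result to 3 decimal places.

Entries of MᵀM: Σh·h = 189, Σh = 19, Σ1 = 4.
For MᵀP: Σh·P = -150, ΣP = -13.
MᵀM·[α, β]ᵀ = MᵀP becomes [[189, 19]; [19, 4]]·[α, β]ᵀ = [-150, -13]ᵀ.
Eliminating β: 4·(row 1) − 19·(row 2) gives 395·α = 4·(-150) − 19·(-13) = -353, so α = -353/395.
Then β = ((-13) − 19·(-353/395))/4 = 393/395.

α = -0.894, β = 0.995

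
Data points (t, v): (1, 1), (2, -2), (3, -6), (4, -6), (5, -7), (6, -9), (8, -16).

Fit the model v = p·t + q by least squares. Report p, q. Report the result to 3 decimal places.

Normal-equation sums: Σt·t = 155, Σt = 29, Σ1 = 7.
For Mᵀv: Σt·v = -262, Σv = -45.
Eliminating q: 7·(row 1) − 29·(row 2) gives 244·p = 7·(-262) − 29·(-45) = -529, so p = -529/244.
Then q = ((-45) − 29·(-529/244))/7 = 623/244.

p = -2.168, q = 2.553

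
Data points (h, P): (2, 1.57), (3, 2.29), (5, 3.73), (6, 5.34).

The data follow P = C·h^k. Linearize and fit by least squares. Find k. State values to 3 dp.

Taking logs, ln P = k·ln h + ln C, so regress ln P on ln h.
Sums: Σln h = 5.1930, Σ(ln h)² = 7.4881, Σln P = 4.2713, Σln h·ln P = 6.3432.
Normal system: [[7.4881, 5.1930]; [5.1930, 4]]·[k, ln C]ᵀ = [6.3432, 4.2713]ᵀ.
Slope k = (n·Σln h·ln P − Σln h·Σln P)/(n·Σ(ln h)² − (Σln h)²) = (4·6.3432 − 5.1930·4.2713)/2.9856 = 1.06925; ln C = (Σln P − k·Σln h)/n = -0.32032.

k = 1.069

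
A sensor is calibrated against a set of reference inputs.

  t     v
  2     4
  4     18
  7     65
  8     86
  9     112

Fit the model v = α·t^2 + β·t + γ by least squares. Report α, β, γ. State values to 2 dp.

α = 1.66, β = -2.79, γ = 2.87

Entries of AᵀA: Σt^2·t^2 = 13330, Σt^2·t = 1656, Σt^2 = 214, Σt·t = 214, Σt = 30, Σ1 = 5.
And Σt^2·v = 18065, Σt·v = 2231, Σv = 285.
AᵀA·[α, β, γ]ᵀ = Aᵀv becomes [[13330, 1656, 214]; [1656, 214, 30]; [214, 30, 5]]·[α, β, γ]ᵀ = [18065, 2231, 285]ᵀ.
Row-reducing yields α = 14165/8558, β = -23843/8558, γ = 12301/4279.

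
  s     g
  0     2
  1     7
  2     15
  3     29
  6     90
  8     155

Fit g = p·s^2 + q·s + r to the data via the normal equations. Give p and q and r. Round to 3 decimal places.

The normal system AᵀA·[p, q, r]ᵀ = Aᵀg is [[5490, 764, 114]; [764, 114, 20]; [114, 20, 6]]·[p, q, r]ᵀ = [13488, 1904, 298]ᵀ.
Row-reducing yields p = 15551/7410, q = 2734/1235, r = 17881/7410.

p = 2.099, q = 2.214, r = 2.413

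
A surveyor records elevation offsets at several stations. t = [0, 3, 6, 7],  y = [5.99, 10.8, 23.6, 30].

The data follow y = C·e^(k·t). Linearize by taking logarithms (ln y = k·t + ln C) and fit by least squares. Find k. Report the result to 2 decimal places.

k = 0.23

Let Y = ln y. Fitting Y = k·t + ln C by least squares:
Σt = 16.0000, Σ(t)² = 94.0000, Σln y = 10.7321, Σt·ln y = 49.9145.
Equations: 94.0000·k + 16.0000·ln C = 49.9145;  16.0000·k + 4·ln C = 10.7321.
Δ = 94.0000·4 − (16.0000)² = 120.0000; k = (49.9145·4 − 16.0000·10.7321)/120.0000 = 0.23287, ln C = (94.0000·10.7321 − 16.0000·49.9145)/120.0000 = 1.75153.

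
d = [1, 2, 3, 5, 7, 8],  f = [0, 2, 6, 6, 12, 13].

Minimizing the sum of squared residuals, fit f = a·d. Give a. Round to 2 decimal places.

a = 1.58

Setting ∂/∂a … = 0 gives: 152·a = 240.
a = 240/152 = 1.57895.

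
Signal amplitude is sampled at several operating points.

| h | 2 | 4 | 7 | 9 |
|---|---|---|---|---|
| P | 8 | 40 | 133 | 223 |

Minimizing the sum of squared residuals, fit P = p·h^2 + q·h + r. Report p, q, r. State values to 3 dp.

Sums needed: Σh^2·h^2 = 9234, Σh^2·h = 1144, Σh^2 = 150, Σh·h = 150, Σh = 22, Σ1 = 4.
Right-hand side: Σh^2·P = 25252, Σh·P = 3114, ΣP = 404.
XᵀX·[p, q, r]ᵀ = XᵀP becomes [[9234, 1144, 150]; [1144, 150, 22]; [150, 22, 4]]·[p, q, r]ᵀ = [25252, 3114, 404]ᵀ.
Solving the 3×3 system (Gaussian elimination) gives p = 29/10, q = -331/290, r = -427/290.

p = 2.900, q = -1.141, r = -1.472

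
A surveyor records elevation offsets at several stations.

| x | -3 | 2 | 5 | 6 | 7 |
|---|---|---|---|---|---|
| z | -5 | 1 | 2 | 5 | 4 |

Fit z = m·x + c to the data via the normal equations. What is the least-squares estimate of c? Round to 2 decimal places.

c = -1.79

From the data, Σx·x = 123, Σx = 17, Σ1 = 5.
For Mᵀz: Σx·z = 85, Σz = 7.
So MᵀM·[m, c]ᵀ = Mᵀz: [[123, 17]; [17, 5]]·[m, c]ᵀ = [85, 7]ᵀ.
Δ = 123·5 − 17² = 326.
m = (85·5 − 17·7)/326 = 153/163; c = (123·7 − 17·85)/326 = -292/163.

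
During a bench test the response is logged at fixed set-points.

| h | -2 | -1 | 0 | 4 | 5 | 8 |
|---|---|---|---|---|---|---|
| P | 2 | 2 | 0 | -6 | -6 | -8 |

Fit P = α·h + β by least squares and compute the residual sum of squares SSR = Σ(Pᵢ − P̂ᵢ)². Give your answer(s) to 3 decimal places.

SSR = 4.207

Forming AᵀA = [[110, 14]; [14, 6]] and AᵀP = [-124, -16]ᵀ gives AᵀA·[α, β]ᵀ = AᵀP.
Δ = 110·6 − 14² = 464.
α = ((-124)·6 − 14·(-16))/464 = -65/58; β = (110·(-16) − 14·(-124))/464 = -3/58.
Residuals: -11/58, 27/29, 3/58, -85/58, -10/29, 59/58; SSR = 122/29.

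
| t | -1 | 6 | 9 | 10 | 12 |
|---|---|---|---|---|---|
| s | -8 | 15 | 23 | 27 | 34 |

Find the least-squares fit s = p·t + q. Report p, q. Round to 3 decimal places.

Entries of MᵀM: Σt·t = 362, Σt = 36, Σ1 = 5.
Right-hand side: Σt·s = 983, Σs = 91.
Normal equations: [[362, 36]; [36, 5]]·[p, q]ᵀ = [983, 91]ᵀ.
Eliminating q: 5·(row 1) − 36·(row 2) gives 514·p = 5·983 − 36·91 = 1639, so p = 1639/514.
Then q = (91 − 36·(1639/514))/5 = -1223/257.

p = 3.189, q = -4.759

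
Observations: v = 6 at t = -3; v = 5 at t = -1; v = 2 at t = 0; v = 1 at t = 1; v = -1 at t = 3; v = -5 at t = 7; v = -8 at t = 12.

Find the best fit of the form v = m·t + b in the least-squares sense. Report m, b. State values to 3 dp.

m = -0.966, b = 2.623

The normal equations are: 213·m + 19·b = -156;  19·m + 7·b = 0.
det = 213·7 − 19² = 1130.
m = ((-156)·7 − 19·0)/1130 = -546/565; b = (213·0 − 19·(-156))/1130 = 1482/565.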